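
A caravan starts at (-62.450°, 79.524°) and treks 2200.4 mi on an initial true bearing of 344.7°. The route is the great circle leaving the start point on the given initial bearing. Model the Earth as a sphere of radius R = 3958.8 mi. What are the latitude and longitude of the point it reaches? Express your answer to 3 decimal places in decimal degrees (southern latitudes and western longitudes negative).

δ = 2200.4/3958.8 = 0.555825 rad (31.8464°).
With φ₁ = -62.450° = -1.089958 rad and θ = 344.7° = 6.016150 rad:
Applying the spherical law of cosines for sides, sin φ₂ = sin φ₁ cos δ + cos φ₁ sin δ cos θ = -0.517745, so φ₂ = -31.181°.
For the longitude increment, Δλ = atan2( sin θ sin δ cos φ₁, cos δ − sin φ₁ sin φ₂ ) = atan2(-0.064398, 0.390429) = -9.366°.
Hence λ₂ = 79.524° + -9.366° = 70.158°.

latitude -31.181°, longitude 70.158°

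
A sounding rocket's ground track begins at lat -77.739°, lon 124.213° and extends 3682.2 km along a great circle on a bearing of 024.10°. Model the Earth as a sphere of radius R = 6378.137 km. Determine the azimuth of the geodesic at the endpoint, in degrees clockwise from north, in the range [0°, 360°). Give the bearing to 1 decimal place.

Central angle δ = d/R = 0.577316 rad.
Start latitude φ₁ = -1.356802 rad; initial bearing θ = 0.420624 rad.
Destination latitude: φ₂ = arcsin( sin φ₁ cos δ + cos φ₁ sin δ cos θ ) = arcsin(-0.713016) = -45.481°.
Then Δλ = atan2(0.047327, 0.141178) = 0.323457 rad, from sin θ sin δ cos φ₁ over cos δ − sin φ₁ sin φ₂.
Hence λ₂ = 124.213° + 18.533° = 142.746°.
The forward bearing on arrival equals the back-azimuth from the destination plus 180°.
Back-azimuth from P₂ (-45.5°, 142.7°) to P₁ (-77.7°, 124.2°), with Δλ' = λ₁ − λ₂ = -18.5°: atan2( sin Δλ' cos φ₁ , cos φ₂ sin φ₁ − sin φ₂ cos φ₁ cos Δλ' ) = 187.1°.
Final bearing = (187.1° + 180°) mod 360° = 7.1°.

final bearing 7.1°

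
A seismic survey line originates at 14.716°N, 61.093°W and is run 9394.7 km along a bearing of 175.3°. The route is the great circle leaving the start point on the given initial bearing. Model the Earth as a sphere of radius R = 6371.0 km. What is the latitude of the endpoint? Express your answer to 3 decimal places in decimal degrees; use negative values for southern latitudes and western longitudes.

Angular distance δ = d/R = 9394.7 / 6371 = 1.474604 rad.
Start latitude φ₁ = 0.256843 rad; initial bearing θ = 3.059562 rad.
sin φ₂ = sin φ₁ cos δ + cos φ₁ sin δ cos θ = (0.254028)(0.096044) + (0.967197)(0.995377)(-0.996637) = -0.935090
φ₂ = asin(-0.935090) = -1.208514 rad = -69.243°.
For the longitude increment, Δλ = atan2( sin θ sin δ cos φ₁, cos δ − sin φ₁ sin φ₂ ) = atan2(0.078884, 0.333584) = 13.305°.
Hence λ₂ = -61.093° + 13.305° = -47.788°.

latitude -69.243°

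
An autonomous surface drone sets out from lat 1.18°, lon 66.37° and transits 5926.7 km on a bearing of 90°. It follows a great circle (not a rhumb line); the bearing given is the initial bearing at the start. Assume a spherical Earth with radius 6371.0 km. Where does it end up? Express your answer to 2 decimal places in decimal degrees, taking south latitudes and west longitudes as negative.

latitude 0.71°, longitude 119.68°

δ = 5926.7/6371 = 0.930262 rad (53.3001°).
Converting: φ₁ = 0.020595 rad, θ = 1.570796 rad.
Applying the spherical law of cosines for sides, sin φ₂ = sin φ₁ cos δ + cos φ₁ sin δ cos θ = 0.012307, so φ₂ = 0.71°.
For the longitude increment, Δλ = atan2( sin θ sin δ cos φ₁, cos δ − sin φ₁ sin φ₂ ) = atan2(0.801607, 0.597370) = 53.31°.
Hence λ₂ = 66.37° + 53.31° = 119.68°.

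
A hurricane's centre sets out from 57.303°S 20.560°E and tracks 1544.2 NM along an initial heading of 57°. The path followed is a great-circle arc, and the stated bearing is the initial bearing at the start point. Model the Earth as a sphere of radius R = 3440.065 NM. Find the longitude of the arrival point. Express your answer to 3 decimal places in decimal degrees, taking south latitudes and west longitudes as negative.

longitude 48.522°

The arc subtends δ = 1544.2/3440.065 = 0.448887 rad at the centre.
With φ₁ = -57.303° = -1.000126 rad and θ = 57° = 0.994838 rad:
Destination latitude: φ₂ = arcsin( sin φ₁ cos δ + cos φ₁ sin δ cos θ ) = arcsin(-0.630491) = -39.086°.
Then Δλ = atan2(0.196605, 0.370348) = 0.488035 rad, from sin θ sin δ cos φ₁ over cos δ − sin φ₁ sin φ₂.
λ₂ = 20.560° + 27.962° = 48.522°.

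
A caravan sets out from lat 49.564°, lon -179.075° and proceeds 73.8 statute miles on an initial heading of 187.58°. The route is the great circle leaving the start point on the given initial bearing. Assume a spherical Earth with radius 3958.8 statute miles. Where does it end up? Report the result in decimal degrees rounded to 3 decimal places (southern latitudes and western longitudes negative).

latitude 48.505°, longitude -179.288°

Angular distance δ = d/R = 73.8 / 3958.8 = 0.018642 rad.
Start latitude φ₁ = 0.865055 rad; initial bearing θ = 3.273889 rad.
sin φ₂ = sin φ₁ cos δ + cos φ₁ sin δ cos θ = (0.761131)(0.999826) + (0.648598)(0.018641)(-0.991262) = 0.749014
φ₂ = asin(0.749014) = 0.846572 rad = 48.505°.
Then Δλ = atan2(-0.001595, 0.429729) = -0.003711 rad, from sin θ sin δ cos φ₁ over cos δ − sin φ₁ sin φ₂.
λ₂ = -179.075° + -0.213° = -179.288°.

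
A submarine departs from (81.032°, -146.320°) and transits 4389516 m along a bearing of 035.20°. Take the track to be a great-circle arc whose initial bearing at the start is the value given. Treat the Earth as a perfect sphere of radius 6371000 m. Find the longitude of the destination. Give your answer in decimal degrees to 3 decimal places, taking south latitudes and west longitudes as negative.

δ = 4389516/6371000 = 0.688984 rad (39.4759°).
With φ₁ = 81.032° = 1.414275 rad and θ = 35.2° = 0.614356 rad:
Destination latitude: φ₂ = arcsin( sin φ₁ cos δ + cos φ₁ sin δ cos θ ) = arcsin(0.843438) = 57.505°.
Δλ = atan2( sin θ sin δ cos φ₁ , cos δ − sin φ₁ sin φ₂ ) = atan2(0.057126, -0.061235) = 2.390895 rad = 136.988°.
λ₂ = λ₁ + Δλ = -9.332°.

longitude -9.332°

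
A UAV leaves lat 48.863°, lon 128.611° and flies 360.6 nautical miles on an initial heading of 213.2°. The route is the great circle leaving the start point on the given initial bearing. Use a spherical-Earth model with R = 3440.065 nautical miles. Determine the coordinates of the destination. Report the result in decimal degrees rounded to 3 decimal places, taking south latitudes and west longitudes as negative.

latitude 43.742°, longitude 124.063°

Angular distance δ = d/R = 360.6 / 3440.065 = 0.104824 rad.
With φ₁ = 48.863° = 0.852820 rad and θ = 213.2° = 3.721042 rad:
sin φ₂ = sin φ₁ cos δ + cos φ₁ sin δ cos θ = (0.753139)(0.994511) + (0.657862)(0.104632)(-0.836764) = 0.691408
φ₂ = asin(0.691408) = 0.763436 rad = 43.742°.
Δλ = atan2( sin θ sin δ cos φ₁ , cos δ − sin φ₁ sin φ₂ ) = atan2(-0.037691, 0.473785) = -0.079385 rad = -4.548°.
Hence λ₂ = 128.611° + -4.548° = 124.063°.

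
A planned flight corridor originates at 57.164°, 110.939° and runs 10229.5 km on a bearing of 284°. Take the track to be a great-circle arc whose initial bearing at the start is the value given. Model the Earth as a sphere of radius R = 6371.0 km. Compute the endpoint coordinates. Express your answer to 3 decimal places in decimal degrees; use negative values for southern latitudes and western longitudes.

The arc subtends δ = 10229.5/6371 = 1.605635 rad at the centre.
Start latitude φ₁ = 0.997700 rad; initial bearing θ = 4.956735 rad.
sin φ₂ = sin φ₁ cos δ + cos φ₁ sin δ cos θ = (0.840226)(-0.034832) + (0.542236)(0.999393)(0.241922) = 0.101833
φ₂ = asin(0.101833) = 0.102010 rad = 5.845°.
For the longitude increment, Δλ = atan2( sin θ sin δ cos φ₁, cos δ − sin φ₁ sin φ₂ ) = atan2(-0.525810, -0.120394) = -102.897°.
λ₂ = 110.939° + -102.897° = 8.042°.

latitude 5.845°, longitude 8.042°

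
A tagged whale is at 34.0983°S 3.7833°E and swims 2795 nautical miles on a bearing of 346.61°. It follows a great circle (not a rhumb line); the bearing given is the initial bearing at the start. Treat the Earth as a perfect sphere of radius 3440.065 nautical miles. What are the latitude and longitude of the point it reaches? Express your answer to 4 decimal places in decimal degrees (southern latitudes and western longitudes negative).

δ = 2795/3440.065 = 0.812485 rad (46.5519°).
Converting: φ₁ = -0.595128 rad, θ = 6.049486 rad.
Destination latitude: φ₂ = arcsin( sin φ₁ cos δ + cos φ₁ sin δ cos θ ) = arcsin(0.199307) = 11.4965°.
For the longitude increment, Δλ = atan2( sin θ sin δ cos φ₁, cos δ − sin φ₁ sin φ₂ ) = atan2(-0.139221, 0.799431) = -9.8790°.
λ₂ = λ₁ + Δλ = -6.0957°.

latitude 11.4965°, longitude -6.0957°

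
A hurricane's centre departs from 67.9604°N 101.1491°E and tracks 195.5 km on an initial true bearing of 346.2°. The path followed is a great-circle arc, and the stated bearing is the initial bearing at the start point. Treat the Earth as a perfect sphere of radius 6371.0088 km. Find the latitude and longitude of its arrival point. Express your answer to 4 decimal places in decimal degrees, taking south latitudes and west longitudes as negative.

The arc subtends δ = 195.5/6371.0088 = 0.030686 rad at the centre.
Start latitude φ₁ = 1.186133 rad; initial bearing θ = 6.042330 rad.
sin φ₂ = sin φ₁ cos δ + cos φ₁ sin δ cos θ = (0.926925)(0.999529) + (0.375247)(0.030681)(0.971134) = 0.937669
φ₂ = asin(0.937669) = 1.215861 rad = 69.6637°.
Δλ = atan2( sin θ sin δ cos φ₁ , cos δ − sin φ₁ sin φ₂ ) = atan2(-0.002746, 0.130381) = -0.021060 rad = -1.2067°.
λ₂ = λ₁ + Δλ = 99.9424°.

latitude 69.6637°, longitude 99.9424°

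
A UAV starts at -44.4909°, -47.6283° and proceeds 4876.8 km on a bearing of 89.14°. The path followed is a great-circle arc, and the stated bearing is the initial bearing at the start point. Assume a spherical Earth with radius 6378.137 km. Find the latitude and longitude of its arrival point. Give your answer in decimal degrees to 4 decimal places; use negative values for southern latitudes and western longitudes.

The arc subtends δ = 4876.8/6378.137 = 0.764612 rad at the centre.
Converting: φ₁ = -0.776513 rad, θ = 1.555786 rad.
Destination latitude: φ₂ = arcsin( sin φ₁ cos δ + cos φ₁ sin δ cos θ ) = arcsin(-0.498318) = -29.8888°.
Δλ = atan2( sin θ sin δ cos φ₁ , cos δ − sin φ₁ sin φ₂ ) = atan2(0.493774, 0.372432) = 0.924577 rad = 52.9744°.
λ₂ = λ₁ + Δλ = 5.3461°.

latitude -29.8888°, longitude 5.3461°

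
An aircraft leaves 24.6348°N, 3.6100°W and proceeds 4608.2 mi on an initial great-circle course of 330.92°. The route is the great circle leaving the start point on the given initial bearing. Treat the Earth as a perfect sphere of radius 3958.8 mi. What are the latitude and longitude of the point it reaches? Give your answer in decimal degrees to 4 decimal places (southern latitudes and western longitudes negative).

δ = 4608.2/3958.8 = 1.164040 rad (66.6946°).
Start latitude φ₁ = 0.429958 rad; initial bearing θ = 5.775644 rad.
Destination latitude: φ₂ = arcsin( sin φ₁ cos δ + cos φ₁ sin δ cos θ ) = arcsin(0.894495) = 63.4437°.
For the longitude increment, Δλ = atan2( sin θ sin δ cos φ₁, cos δ − sin φ₁ sin φ₂ ) = atan2(-0.405747, 0.022778) = -86.7869°.
λ₂ = -3.6100° + -86.7869° = -90.3969°.

latitude 63.4437°, longitude -90.3969°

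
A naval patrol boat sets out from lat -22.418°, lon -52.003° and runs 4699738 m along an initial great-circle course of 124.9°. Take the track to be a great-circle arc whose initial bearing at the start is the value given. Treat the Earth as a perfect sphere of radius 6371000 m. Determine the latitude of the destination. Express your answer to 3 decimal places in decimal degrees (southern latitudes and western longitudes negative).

Central angle δ = d/R = 0.737677 rad.
With φ₁ = -22.418° = -0.391268 rad and θ = 124.9° = 2.179916 rad:
Applying the spherical law of cosines for sides, sin φ₂ = sin φ₁ cos δ + cos φ₁ sin δ cos θ = -0.637947, so φ₂ = -39.639°.
Δλ = atan2( sin θ sin δ cos φ₁ , cos δ − sin φ₁ sin φ₂ ) = atan2(0.509923, 0.496745) = 0.798487 rad = 45.750°.
Hence λ₂ = -52.003° + 45.750° = -6.253°.

latitude -39.639°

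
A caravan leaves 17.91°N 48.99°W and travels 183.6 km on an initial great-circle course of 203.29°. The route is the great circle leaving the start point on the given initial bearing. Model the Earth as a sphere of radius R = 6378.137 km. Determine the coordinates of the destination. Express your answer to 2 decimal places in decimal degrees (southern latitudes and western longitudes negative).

The arc subtends δ = 183.6/6378.137 = 0.028786 rad at the centre.
With φ₁ = 17.91° = 0.312588 rad and θ = 203.29° = 3.548080 rad:
Applying the spherical law of cosines for sides, sin φ₂ = sin φ₁ cos δ + cos φ₁ sin δ cos θ = 0.282240, so φ₂ = 16.39°.
Δλ = atan2( sin θ sin δ cos φ₁ , cos δ − sin φ₁ sin φ₂ ) = atan2(-0.010828, 0.912791) = -0.011862 rad = -0.68°.
λ₂ = λ₁ + Δλ = -49.67°.

latitude 16.39°, longitude -49.67°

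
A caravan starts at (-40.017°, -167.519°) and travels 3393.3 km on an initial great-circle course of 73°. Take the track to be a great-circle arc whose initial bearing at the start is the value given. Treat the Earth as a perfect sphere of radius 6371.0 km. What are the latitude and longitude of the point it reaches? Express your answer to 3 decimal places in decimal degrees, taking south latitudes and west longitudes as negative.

Angular distance δ = d/R = 3393.3 / 6371 = 0.532617 rad.
Converting: φ₁ = -0.698428 rad, θ = 1.274090 rad.
sin φ₂ = sin φ₁ cos δ + cos φ₁ sin δ cos θ = (-0.643015)(0.861481) + (0.765854)(0.507789)(0.292372) = -0.440244
φ₂ = asin(-0.440244) = -0.455871 rad = -26.119°.
Δλ = atan2( sin θ sin δ cos φ₁ , cos δ − sin φ₁ sin φ₂ ) = atan2(0.371899, 0.578398) = 0.571426 rad = 32.740°.
λ₂ = -167.519° + 32.740° = -134.779°.

latitude -26.119°, longitude -134.779°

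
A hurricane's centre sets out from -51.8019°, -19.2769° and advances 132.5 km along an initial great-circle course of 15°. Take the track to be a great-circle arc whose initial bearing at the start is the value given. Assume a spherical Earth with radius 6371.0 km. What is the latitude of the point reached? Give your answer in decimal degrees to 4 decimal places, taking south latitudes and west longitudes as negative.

Angular distance δ = d/R = 132.5 / 6371 = 0.020797 rad.
Start latitude φ₁ = -0.904114 rad; initial bearing θ = 0.261799 rad.
Destination latitude: φ₂ = arcsin( sin φ₁ cos δ + cos φ₁ sin δ cos θ ) = arcsin(-0.773286) = -50.6499°.
Then Δλ = atan2(0.003328, 0.392076) = 0.008489 rad, from sin θ sin δ cos φ₁ over cos δ − sin φ₁ sin φ₂.
Hence λ₂ = -19.2769° + 0.4864° = -18.7905°.

latitude -50.6499°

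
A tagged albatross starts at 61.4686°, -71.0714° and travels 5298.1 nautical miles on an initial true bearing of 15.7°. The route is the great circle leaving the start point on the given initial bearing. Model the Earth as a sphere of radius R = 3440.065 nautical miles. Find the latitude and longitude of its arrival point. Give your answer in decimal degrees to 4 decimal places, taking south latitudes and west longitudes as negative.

The arc subtends δ = 5298.1/3440.065 = 1.540116 rad at the centre.
With φ₁ = 61.4686° = 1.072829 rad and θ = 15.7° = 0.274017 rad:
Destination latitude: φ₂ = arcsin( sin φ₁ cos δ + cos φ₁ sin δ cos θ ) = arcsin(0.486554) = 29.1143°.
Then Δλ = atan2(0.129189, -0.396789) = 2.826831 rad, from sin θ sin δ cos φ₁ over cos δ − sin φ₁ sin φ₂.
λ₂ = λ₁ + Δλ = 90.8941°.

latitude 29.1143°, longitude 90.8941°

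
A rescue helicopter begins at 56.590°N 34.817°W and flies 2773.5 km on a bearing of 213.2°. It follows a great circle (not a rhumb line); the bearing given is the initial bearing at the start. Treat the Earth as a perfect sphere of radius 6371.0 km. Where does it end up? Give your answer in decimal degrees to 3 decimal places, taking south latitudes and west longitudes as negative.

latitude 34.235°, longitude -51.036°

Angular distance δ = d/R = 2773.5 / 6371 = 0.435332 rad.
Start latitude φ₁ = 0.987682 rad; initial bearing θ = 3.721042 rad.
Applying the spherical law of cosines for sides, sin φ₂ = sin φ₁ cos δ + cos φ₁ sin δ cos θ = 0.562593, so φ₂ = 34.235°.
Δλ = atan2( sin θ sin δ cos φ₁ , cos δ − sin φ₁ sin φ₂ ) = atan2(-0.127147, 0.437104) = -0.283074 rad = -16.219°.
λ₂ = -34.817° + -16.219° = -51.036°.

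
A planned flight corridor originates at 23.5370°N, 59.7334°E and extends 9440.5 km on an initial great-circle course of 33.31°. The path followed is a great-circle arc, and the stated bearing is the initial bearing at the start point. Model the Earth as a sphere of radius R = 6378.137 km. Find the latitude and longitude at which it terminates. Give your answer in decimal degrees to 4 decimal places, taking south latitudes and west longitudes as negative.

Angular distance δ = d/R = 9440.5 / 6378.137 = 1.480134 rad.
With φ₁ = 23.5370° = 0.410798 rad and θ = 33.31° = 0.581369 rad:
sin φ₂ = sin φ₁ cos δ + cos φ₁ sin δ cos θ = (0.399341)(0.090538) + (0.916802)(0.995893)(0.835712) = 0.799191
φ₂ = asin(0.799191) = 0.925948 rad = 53.0529°.
Then Δλ = atan2(0.501411, -0.228612) = 1.998577 rad, from sin θ sin δ cos φ₁ over cos δ − sin φ₁ sin φ₂.
λ₂ = 59.7334° + 114.5100° = 174.2434°.

latitude 53.0529°, longitude 174.2434°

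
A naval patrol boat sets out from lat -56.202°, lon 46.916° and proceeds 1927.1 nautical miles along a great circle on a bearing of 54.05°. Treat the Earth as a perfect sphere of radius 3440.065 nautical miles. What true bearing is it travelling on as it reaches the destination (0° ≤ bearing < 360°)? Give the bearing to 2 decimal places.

final bearing 32.09°

Angular distance δ = d/R = 1927.1 / 3440.065 = 0.560193 rad.
With φ₁ = -56.202° = -0.980910 rad and θ = 54.05° = 0.943350 rad:
Applying the spherical law of cosines for sides, sin φ₂ = sin φ₁ cos δ + cos φ₁ sin δ cos θ = -0.530463, so φ₂ = -32.037°.
Then Δλ = atan2(0.239274, 0.406336) = 0.532187 rad, from sin θ sin δ cos φ₁ over cos δ − sin φ₁ sin φ₂.
Hence λ₂ = 46.916° + 30.492° = 77.408°.
The forward bearing on arrival equals the back-azimuth from the destination plus 180°.
Back-azimuth from P₂ (-32.04°, 77.41°) to P₁ (-56.20°, 46.92°), with Δλ' = λ₁ − λ₂ = -30.49°: atan2( sin Δλ' cos φ₁ , cos φ₂ sin φ₁ − sin φ₂ cos φ₁ cos Δλ' ) = 212.09°.
Final bearing = (212.09° + 180°) mod 360° = 32.09°.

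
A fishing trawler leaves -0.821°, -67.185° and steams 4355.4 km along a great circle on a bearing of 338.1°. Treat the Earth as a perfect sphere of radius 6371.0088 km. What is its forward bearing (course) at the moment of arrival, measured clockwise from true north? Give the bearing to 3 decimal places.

final bearing 332.884°

Angular distance δ = d/R = 4355.4 / 6371.0088 = 0.683628 rad.
With φ₁ = -0.821° = -0.014329 rad and θ = 338.1° = 5.900958 rad:
sin φ₂ = sin φ₁ cos δ + cos φ₁ sin δ cos θ = (-0.014329)(0.775286) + (0.999897)(0.631610)(0.927836) = 0.574862
φ₂ = asin(0.574862) = 0.612435 rad = 35.090°.
Δλ = atan2( sin θ sin δ cos φ₁ , cos δ − sin φ₁ sin φ₂ ) = atan2(-0.235559, 0.783523) = -0.292044 rad = -16.733°.
λ₂ = -67.185° + -16.733° = -83.918°.
The forward bearing on arrival equals the back-azimuth from the destination plus 180°.
Back-azimuth from P₂ (35.090°, -83.918°) to P₁ (-0.821°, -67.185°), with Δλ' = λ₁ − λ₂ = 16.733°: atan2( sin Δλ' cos φ₁ , cos φ₂ sin φ₁ − sin φ₂ cos φ₁ cos Δλ' ) = 152.884°.
Final bearing = (152.884° + 180°) mod 360° = 332.884°.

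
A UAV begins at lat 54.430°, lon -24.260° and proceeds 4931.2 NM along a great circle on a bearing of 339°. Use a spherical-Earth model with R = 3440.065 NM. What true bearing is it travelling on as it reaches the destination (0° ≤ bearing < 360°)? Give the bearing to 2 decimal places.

The arc subtends δ = 4931.2/3440.065 = 1.433461 rad at the centre.
With φ₁ = 54.430° = 0.949983 rad and θ = 339° = 5.916666 rad:
sin φ₂ = sin φ₁ cos δ + cos φ₁ sin δ cos θ = (0.813405)(0.136904) + (0.581697)(0.990584)(0.933580) = 0.649306
φ₂ = asin(0.649306) = 0.706672 rad = 40.489°.
Δλ = atan2( sin θ sin δ cos φ₁ , cos δ − sin φ₁ sin φ₂ ) = atan2(-0.206499, -0.391245) = -2.655954 rad = -152.175°.
Hence λ₂ = -24.260° + -152.175° = -176.435°.
The forward bearing on arrival equals the back-azimuth from the destination plus 180°.
Back-azimuth from P₂ (40.49°, -176.43°) to P₁ (54.43°, -24.26°), with Δλ' = λ₁ − λ₂ = 152.17°: atan2( sin Δλ' cos φ₁ , cos φ₂ sin φ₁ − sin φ₂ cos φ₁ cos Δλ' ) = 15.91°.
Final bearing = (15.91° + 180°) mod 360° = 195.91°.

final bearing 195.91°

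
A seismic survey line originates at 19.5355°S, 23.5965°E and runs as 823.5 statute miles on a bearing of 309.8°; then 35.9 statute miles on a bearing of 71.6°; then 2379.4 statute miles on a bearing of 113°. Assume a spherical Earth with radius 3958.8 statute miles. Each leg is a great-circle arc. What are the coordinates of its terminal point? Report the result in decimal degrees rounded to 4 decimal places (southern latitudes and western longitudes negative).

latitude -22.4128°, longitude 49.0443°

Apply the spherical direct solution leg by leg, carrying full precision between legs.
Leg 1: from (-19.5355°, 23.5965°), δ = 823.5/3958.8 = 0.208018 rad, θ = 309.8° → φ = -11.6888°, λ = 14.2720°.
Leg 2: from (-11.6888°, 14.2720°), δ = 35.9/3958.8 = 0.009068 rad, θ = 71.6° → φ = -11.5244°, λ = 14.7751°.
Leg 3: from (-11.5244°, 14.7751°), δ = 2379.4/3958.8 = 0.601041 rad, θ = 113° → φ = -22.4128°, λ = 49.0443°.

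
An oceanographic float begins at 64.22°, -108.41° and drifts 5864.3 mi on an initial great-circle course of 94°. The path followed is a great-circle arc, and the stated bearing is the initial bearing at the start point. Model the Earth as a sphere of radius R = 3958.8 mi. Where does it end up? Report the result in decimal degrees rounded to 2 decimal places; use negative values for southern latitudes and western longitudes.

latitude 2.88°, longitude -24.24°

δ = 5864.3/3958.8 = 1.481333 rad (84.8741°).
Converting: φ₁ = 1.120850 rad, θ = 1.640609 rad.
sin φ₂ = sin φ₁ cos δ + cos φ₁ sin δ cos θ = (0.900471)(0.089344) + (0.434917)(0.996001)(-0.069756) = 0.050235
φ₂ = asin(0.050235) = 0.050256 rad = 2.88°.
Then Δλ = atan2(0.432122, 0.044109) = 1.469073 rad, from sin θ sin δ cos φ₁ over cos δ − sin φ₁ sin φ₂.
λ₂ = -108.41° + 84.17° = -24.24°.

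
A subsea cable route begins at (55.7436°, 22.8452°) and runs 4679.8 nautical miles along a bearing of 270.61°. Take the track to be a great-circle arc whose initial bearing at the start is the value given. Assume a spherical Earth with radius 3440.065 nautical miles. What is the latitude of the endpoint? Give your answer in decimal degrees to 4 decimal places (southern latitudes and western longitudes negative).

latitude 10.2820°

The arc subtends δ = 4679.8/3440.065 = 1.360381 rad at the centre.
With φ₁ = 55.7436° = 0.972909 rad and θ = 270.61° = 4.723035 rad:
Applying the spherical law of cosines for sides, sin φ₂ = sin φ₁ cos δ + cos φ₁ sin δ cos θ = 0.178494, so φ₂ = 10.2820°.
Then Δλ = atan2(-0.550451, 0.061336) = -1.459826 rad, from sin θ sin δ cos φ₁ over cos δ − sin φ₁ sin φ₂.
λ₂ = 22.8452° + -83.6419° = -60.7967°.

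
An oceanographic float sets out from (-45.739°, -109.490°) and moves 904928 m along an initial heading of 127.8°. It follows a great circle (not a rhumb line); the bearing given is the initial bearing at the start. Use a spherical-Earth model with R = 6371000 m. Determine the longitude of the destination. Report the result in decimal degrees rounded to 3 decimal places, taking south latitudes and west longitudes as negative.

longitude -99.403°

The arc subtends δ = 904928/6371000 = 0.142039 rad at the centre.
With φ₁ = -45.739° = -0.798296 rad and θ = 127.8° = 2.230531 rad:
sin φ₂ = sin φ₁ cos δ + cos φ₁ sin δ cos θ = (-0.716168)(0.989929) + (0.697928)(0.141561)(-0.612907) = -0.769511
φ₂ = asin(-0.769511) = -0.878075 rad = -50.310°.
Δλ = atan2( sin θ sin δ cos φ₁ , cos δ − sin φ₁ sin φ₂ ) = atan2(0.078067, 0.438830) = 0.176056 rad = 10.087°.
Hence λ₂ = -109.490° + 10.087° = -99.403°.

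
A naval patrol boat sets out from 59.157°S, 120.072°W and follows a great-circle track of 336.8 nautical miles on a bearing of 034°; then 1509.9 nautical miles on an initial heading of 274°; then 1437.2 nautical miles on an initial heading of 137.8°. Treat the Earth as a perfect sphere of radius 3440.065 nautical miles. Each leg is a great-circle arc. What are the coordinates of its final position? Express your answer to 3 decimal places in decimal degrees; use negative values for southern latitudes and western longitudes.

Apply the spherical direct solution leg by leg, carrying full precision between legs.
Leg 1: from (-59.157°, -120.072°), δ = 336.8/3440.065 = 0.097905 rad, θ = 34° → φ = -54.382°, λ = -114.686°.
Leg 2: from (-54.382°, -114.686°), δ = 1509.9/3440.065 = 0.438916 rad, θ = 274° → φ = -45.939°, λ = -152.246°.
Leg 3: from (-45.939°, -152.246°), δ = 1437.2/3440.065 = 0.417783 rad, θ = 137.8° → φ = -59.976°, λ = -119.243°.

latitude -59.976°, longitude -119.243°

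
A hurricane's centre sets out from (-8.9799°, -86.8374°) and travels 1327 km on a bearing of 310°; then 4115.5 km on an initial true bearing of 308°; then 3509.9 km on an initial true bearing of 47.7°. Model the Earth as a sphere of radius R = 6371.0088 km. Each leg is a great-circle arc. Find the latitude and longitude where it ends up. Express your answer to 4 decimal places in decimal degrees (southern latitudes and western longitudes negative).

Apply the spherical direct solution leg by leg, carrying full precision between legs.
Leg 1: from (-8.9799°, -86.8374°), δ = 1327/6371.0088 = 0.208287 rad, θ = 310° → φ = -1.2277°, λ = -95.9539°.
Leg 2: from (-1.2277°, -95.9539°), δ = 4115.5/6371.0088 = 0.645973 rad, θ = 308° → φ = 20.6966°, λ = -126.4240°.
Leg 3: from (20.6966°, -126.4240°), δ = 3509.9/6371.0088 = 0.550917 rad, θ = 47.7° → φ = 39.1014°, λ = -96.4957°.

latitude 39.1014°, longitude -96.4957°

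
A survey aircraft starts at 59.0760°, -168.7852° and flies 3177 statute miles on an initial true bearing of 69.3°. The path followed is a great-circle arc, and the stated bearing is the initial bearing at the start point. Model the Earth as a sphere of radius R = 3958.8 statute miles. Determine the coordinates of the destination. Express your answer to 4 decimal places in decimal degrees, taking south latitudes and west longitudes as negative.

The arc subtends δ = 3177/3958.8 = 0.802516 rad at the centre.
With φ₁ = 59.0760° = 1.031071 rad and θ = 69.3° = 1.209513 rad:
Destination latitude: φ₂ = arcsin( sin φ₁ cos δ + cos φ₁ sin δ cos θ ) = arcsin(0.726746) = 46.6143°.
For the longitude increment, Δλ = atan2( sin θ sin δ cos φ₁, cos δ − sin φ₁ sin φ₂ ) = atan2(0.345693, 0.071461) = 78.3204°.
Hence λ₂ = -168.7852° + 78.3204° = -90.4648°.

latitude 46.6143°, longitude -90.4648°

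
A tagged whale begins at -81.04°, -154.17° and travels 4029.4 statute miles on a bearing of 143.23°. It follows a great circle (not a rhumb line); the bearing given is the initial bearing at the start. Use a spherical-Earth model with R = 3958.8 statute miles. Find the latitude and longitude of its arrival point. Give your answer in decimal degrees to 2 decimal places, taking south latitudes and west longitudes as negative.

latitude -38.68°, longitude -14.90°

Central angle δ = d/R = 1.017834 rad.
Converting: φ₁ = -1.414415 rad, θ = 2.499835 rad.
Destination latitude: φ₂ = arcsin( sin φ₁ cos δ + cos φ₁ sin δ cos θ ) = arcsin(-0.624968) = -38.68°.
For the longitude increment, Δλ = atan2( sin θ sin δ cos φ₁, cos δ − sin φ₁ sin φ₂ ) = atan2(0.079336, -0.092131) = 139.27°.
λ₂ = λ₁ + Δλ = -14.90°.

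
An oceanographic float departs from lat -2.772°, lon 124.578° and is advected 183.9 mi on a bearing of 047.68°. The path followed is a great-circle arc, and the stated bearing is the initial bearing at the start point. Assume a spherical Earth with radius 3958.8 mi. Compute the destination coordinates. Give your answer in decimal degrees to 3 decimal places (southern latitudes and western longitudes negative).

latitude -0.979°, longitude 126.546°

Angular distance δ = d/R = 183.9 / 3958.8 = 0.046453 rad.
With φ₁ = -2.772° = -0.048381 rad and θ = 47.68° = 0.832173 rad:
Destination latitude: φ₂ = arcsin( sin φ₁ cos δ + cos φ₁ sin δ cos θ ) = arcsin(-0.017082) = -0.979°.
Δλ = atan2( sin θ sin δ cos φ₁ , cos δ − sin φ₁ sin φ₂ ) = atan2(0.034295, 0.998095) = 0.034347 rad = 1.968°.
λ₂ = 124.578° + 1.968° = 126.546°.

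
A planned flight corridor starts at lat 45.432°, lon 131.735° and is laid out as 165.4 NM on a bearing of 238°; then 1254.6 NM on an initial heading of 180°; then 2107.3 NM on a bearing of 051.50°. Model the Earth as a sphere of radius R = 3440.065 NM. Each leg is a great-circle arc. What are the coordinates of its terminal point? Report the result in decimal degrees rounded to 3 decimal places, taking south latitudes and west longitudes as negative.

latitude 40.502°, longitude 164.775°

Apply the spherical direct solution leg by leg, carrying full precision between legs.
Leg 1: from (45.432°, 131.735°), δ = 165.4/3440.065 = 0.048080 rad, θ = 238° → φ = 43.925°, λ = 128.491°.
Leg 2: from (43.925°, 128.491°), δ = 1254.6/3440.065 = 0.364702 rad, θ = 180° → φ = 23.030°, λ = 128.491°.
Leg 3: from (23.030°, 128.491°), δ = 2107.3/3440.065 = 0.612576 rad, θ = 51.5° → φ = 40.502°, λ = 164.775°.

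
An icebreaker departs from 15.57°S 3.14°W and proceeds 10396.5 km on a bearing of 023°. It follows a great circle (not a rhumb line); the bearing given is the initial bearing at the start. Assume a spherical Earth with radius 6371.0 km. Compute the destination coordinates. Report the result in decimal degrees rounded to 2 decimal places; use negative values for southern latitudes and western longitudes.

δ = 10396.5/6371 = 1.631847 rad (93.4980°).
With φ₁ = -15.57° = -0.271748 rad and θ = 23° = 0.401426 rad:
Destination latitude: φ₂ = arcsin( sin φ₁ cos δ + cos φ₁ sin δ cos θ ) = arcsin(0.901450) = 64.35°.
Then Δλ = atan2(0.375691, 0.180950) = 1.121940 rad, from sin θ sin δ cos φ₁ over cos δ − sin φ₁ sin φ₂.
λ₂ = -3.14° + 64.28° = 61.14°.

latitude 64.35°, longitude 61.14°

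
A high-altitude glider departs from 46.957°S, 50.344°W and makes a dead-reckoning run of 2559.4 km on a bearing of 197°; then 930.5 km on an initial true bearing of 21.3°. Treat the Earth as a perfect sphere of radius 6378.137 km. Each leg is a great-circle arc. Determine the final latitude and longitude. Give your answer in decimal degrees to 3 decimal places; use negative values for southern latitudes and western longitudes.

latitude -60.150°, longitude -62.070°

Apply the spherical direct solution leg by leg, carrying full precision between legs.
Leg 1: from (-46.957°, -50.344°), δ = 2559.4/6378.137 = 0.401277 rad, θ = 197° → φ = -68.085°, λ = -68.160°.
Leg 2: from (-68.085°, -68.160°), δ = 930.5/6378.137 = 0.145889 rad, θ = 21.3° → φ = -60.150°, λ = -62.070°.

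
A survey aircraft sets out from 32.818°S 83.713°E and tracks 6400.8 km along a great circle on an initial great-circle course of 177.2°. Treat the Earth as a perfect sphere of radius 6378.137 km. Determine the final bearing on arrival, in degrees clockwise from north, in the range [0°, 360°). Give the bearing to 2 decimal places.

final bearing 81.58°

δ = 6400.8/6378.137 = 1.003553 rad (57.4994°).
Converting: φ₁ = -0.572782 rad, θ = 3.092723 rad.
sin φ₂ = sin φ₁ cos δ + cos φ₁ sin δ cos θ = (-0.541972)(0.537309) + (0.840396)(0.843385)(-0.998806) = -0.999138
φ₂ = asin(-0.999138) = -1.529284 rad = -87.622°.
Then Δλ = atan2(0.034624, -0.004196) = 1.691408 rad, from sin θ sin δ cos φ₁ over cos δ − sin φ₁ sin φ₂.
λ₂ = 83.713° + 96.911° = 180.624°, normalized to (−180°, 180°] → -179.376°.
The forward bearing on arrival equals the back-azimuth from the destination plus 180°.
Back-azimuth from P₂ (-87.62°, -179.38°) to P₁ (-32.82°, 83.71°), with Δλ' = λ₁ − λ₂ = 263.09°: atan2( sin Δλ' cos φ₁ , cos φ₂ sin φ₁ − sin φ₂ cos φ₁ cos Δλ' ) = 261.58°.
Final bearing = (261.58° + 180°) mod 360° = 81.58°.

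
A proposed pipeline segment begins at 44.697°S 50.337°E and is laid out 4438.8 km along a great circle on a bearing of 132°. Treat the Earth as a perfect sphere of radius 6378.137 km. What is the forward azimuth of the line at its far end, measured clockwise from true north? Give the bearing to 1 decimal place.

δ = 4438.8/6378.137 = 0.695940 rad (39.8744°).
With φ₁ = -44.697° = -0.780110 rad and θ = 132° = 2.303835 rad:
Destination latitude: φ₂ = arcsin( sin φ₁ cos δ + cos φ₁ sin δ cos θ ) = arcsin(-0.844730) = -57.643°.
Then Δλ = atan2(0.338668, 0.173304) = 1.097814 rad, from sin θ sin δ cos φ₁ over cos δ − sin φ₁ sin φ₂.
Hence λ₂ = 50.337° + 62.900° = 113.237°.
The forward bearing on arrival equals the back-azimuth from the destination plus 180°.
Back-azimuth from P₂ (-57.6°, 113.2°) to P₁ (-44.7°, 50.3°), with Δλ' = λ₁ − λ₂ = -62.9°: atan2( sin Δλ' cos φ₁ , cos φ₂ sin φ₁ − sin φ₂ cos φ₁ cos Δλ' ) = 260.8°.
Final bearing = (260.8° + 180°) mod 360° = 80.8°.

final bearing 80.8°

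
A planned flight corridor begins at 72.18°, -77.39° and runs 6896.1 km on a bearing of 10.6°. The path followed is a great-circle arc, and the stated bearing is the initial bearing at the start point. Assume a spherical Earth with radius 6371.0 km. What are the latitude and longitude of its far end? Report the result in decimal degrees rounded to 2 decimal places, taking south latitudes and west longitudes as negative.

latitude 45.42°, longitude 89.23°

δ = 6896.1/6371 = 1.082420 rad (62.0181°).
With φ₁ = 72.18° = 1.259779 rad and θ = 10.6° = 0.185005 rad:
sin φ₂ = sin φ₁ cos δ + cos φ₁ sin δ cos θ = (0.952023)(0.469192) + (0.306028)(0.883096)(0.982935) = 0.712322
φ₂ = asin(0.712322) = 0.792801 rad = 45.42°.
For the longitude increment, Δλ = atan2( sin θ sin δ cos φ₁, cos δ − sin φ₁ sin φ₂ ) = atan2(0.049713, -0.208954) = 166.62°.
λ₂ = -77.39° + 166.62° = 89.23°.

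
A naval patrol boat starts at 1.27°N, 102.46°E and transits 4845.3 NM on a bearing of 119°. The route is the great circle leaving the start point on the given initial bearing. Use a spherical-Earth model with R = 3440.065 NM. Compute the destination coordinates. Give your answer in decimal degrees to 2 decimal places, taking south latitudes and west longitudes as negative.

Angular distance δ = d/R = 4845.3 / 3440.065 = 1.408491 rad.
With φ₁ = 1.27° = 0.022166 rad and θ = 119° = 2.076942 rad:
sin φ₂ = sin φ₁ cos δ + cos φ₁ sin δ cos θ = (0.022164)(0.161594) + (0.999754)(0.986857)(-0.484810) = -0.474739
φ₂ = asin(-0.474739) = -0.494667 rad = -28.34°.
For the longitude increment, Δλ = atan2( sin θ sin δ cos φ₁, cos δ − sin φ₁ sin φ₂ ) = atan2(0.862913, 0.172116) = 78.72°.
λ₂ = 102.46° + 78.72° = 181.18°, normalized to (−180°, 180°] → -178.82°.

latitude -28.34°, longitude -178.82°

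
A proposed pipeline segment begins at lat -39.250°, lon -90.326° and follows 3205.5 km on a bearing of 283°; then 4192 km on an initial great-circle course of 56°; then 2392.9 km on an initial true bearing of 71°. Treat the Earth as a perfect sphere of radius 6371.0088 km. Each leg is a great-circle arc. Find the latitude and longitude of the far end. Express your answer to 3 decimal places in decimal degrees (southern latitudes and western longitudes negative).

latitude 3.078°, longitude -71.621°

Apply the spherical direct solution leg by leg, carrying full precision between legs.
Leg 1: from (-39.250°, -90.326°), δ = 3205.5/6371.0088 = 0.503139 rad, θ = 283° → φ = -28.054°, λ = -122.492°.
Leg 2: from (-28.054°, -122.492°), δ = 4192/6371.0088 = 0.657981 rad, θ = 56° → φ = -4.033°, λ = -91.946°.
Leg 3: from (-4.033°, -91.946°), δ = 2392.9/6371.0088 = 0.375592 rad, θ = 71° → φ = 3.078°, λ = -71.621°.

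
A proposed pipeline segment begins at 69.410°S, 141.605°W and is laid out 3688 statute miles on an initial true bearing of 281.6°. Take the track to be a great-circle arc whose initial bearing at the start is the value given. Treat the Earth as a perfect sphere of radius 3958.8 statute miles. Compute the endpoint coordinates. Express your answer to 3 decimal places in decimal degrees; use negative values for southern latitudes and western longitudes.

latitude -30.112°, longitude 153.051°

The arc subtends δ = 3688/3958.8 = 0.931595 rad at the centre.
Converting: φ₁ = -1.211433 rad, θ = 4.914847 rad.
Applying the spherical law of cosines for sides, sin φ₂ = sin φ₁ cos δ + cos φ₁ sin δ cos θ = -0.501693, so φ₂ = -30.112°.
Δλ = atan2( sin θ sin δ cos φ₁ , cos δ − sin φ₁ sin φ₂ ) = atan2(-0.276483, 0.126909) = -1.140474 rad = -65.344°.
λ₂ = -141.605° + -65.344° = -206.949°, normalized to (−180°, 180°] → 153.051°.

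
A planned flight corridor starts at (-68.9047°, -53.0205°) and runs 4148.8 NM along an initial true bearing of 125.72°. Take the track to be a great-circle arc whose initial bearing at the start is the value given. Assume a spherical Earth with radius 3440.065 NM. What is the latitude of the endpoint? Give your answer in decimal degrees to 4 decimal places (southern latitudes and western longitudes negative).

The arc subtends δ = 4148.8/3440.065 = 1.206024 rad at the centre.
Converting: φ₁ = -1.202614 rad, θ = 2.194228 rad.
Applying the spherical law of cosines for sides, sin φ₂ = sin φ₁ cos δ + cos φ₁ sin δ cos θ = -0.529134, so φ₂ = -31.9470°.
Δλ = atan2( sin θ sin δ cos φ₁ , cos δ − sin φ₁ sin φ₂ ) = atan2(0.272986, -0.136936) = 2.035743 rad = 116.6395°.
λ₂ = λ₁ + Δλ = 63.6190°.

latitude -31.9470°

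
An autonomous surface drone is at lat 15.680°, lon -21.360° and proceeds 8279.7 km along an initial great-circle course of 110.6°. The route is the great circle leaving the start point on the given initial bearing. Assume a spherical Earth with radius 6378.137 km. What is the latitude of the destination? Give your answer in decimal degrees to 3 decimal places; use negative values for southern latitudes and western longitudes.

latitude -14.682°

Central angle δ = d/R = 1.298138 rad.
With φ₁ = 15.680° = 0.273668 rad and θ = 110.6° = 1.930334 rad:
Destination latitude: φ₂ = arcsin( sin φ₁ cos δ + cos φ₁ sin δ cos θ ) = arcsin(-0.253454) = -14.682°.
For the longitude increment, Δλ = atan2( sin θ sin δ cos φ₁, cos δ − sin φ₁ sin φ₂ ) = atan2(0.867932, 0.337792) = 68.734°.
λ₂ = λ₁ + Δλ = 47.374°.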